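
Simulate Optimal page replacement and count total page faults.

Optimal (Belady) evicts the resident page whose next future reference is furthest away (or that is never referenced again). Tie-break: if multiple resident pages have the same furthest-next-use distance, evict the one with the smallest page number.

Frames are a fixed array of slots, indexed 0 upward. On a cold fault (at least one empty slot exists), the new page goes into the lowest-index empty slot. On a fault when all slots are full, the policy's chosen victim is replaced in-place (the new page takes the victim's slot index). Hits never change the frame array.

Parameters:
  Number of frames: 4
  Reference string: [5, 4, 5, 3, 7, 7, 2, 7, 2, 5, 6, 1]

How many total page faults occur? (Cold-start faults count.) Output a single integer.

Answer: 7

Derivation:
Step 0: ref 5 → FAULT, frames=[5,-,-,-]
Step 1: ref 4 → FAULT, frames=[5,4,-,-]
Step 2: ref 5 → HIT, frames=[5,4,-,-]
Step 3: ref 3 → FAULT, frames=[5,4,3,-]
Step 4: ref 7 → FAULT, frames=[5,4,3,7]
Step 5: ref 7 → HIT, frames=[5,4,3,7]
Step 6: ref 2 → FAULT (evict 3), frames=[5,4,2,7]
Step 7: ref 7 → HIT, frames=[5,4,2,7]
Step 8: ref 2 → HIT, frames=[5,4,2,7]
Step 9: ref 5 → HIT, frames=[5,4,2,7]
Step 10: ref 6 → FAULT (evict 2), frames=[5,4,6,7]
Step 11: ref 1 → FAULT (evict 4), frames=[5,1,6,7]
Total faults: 7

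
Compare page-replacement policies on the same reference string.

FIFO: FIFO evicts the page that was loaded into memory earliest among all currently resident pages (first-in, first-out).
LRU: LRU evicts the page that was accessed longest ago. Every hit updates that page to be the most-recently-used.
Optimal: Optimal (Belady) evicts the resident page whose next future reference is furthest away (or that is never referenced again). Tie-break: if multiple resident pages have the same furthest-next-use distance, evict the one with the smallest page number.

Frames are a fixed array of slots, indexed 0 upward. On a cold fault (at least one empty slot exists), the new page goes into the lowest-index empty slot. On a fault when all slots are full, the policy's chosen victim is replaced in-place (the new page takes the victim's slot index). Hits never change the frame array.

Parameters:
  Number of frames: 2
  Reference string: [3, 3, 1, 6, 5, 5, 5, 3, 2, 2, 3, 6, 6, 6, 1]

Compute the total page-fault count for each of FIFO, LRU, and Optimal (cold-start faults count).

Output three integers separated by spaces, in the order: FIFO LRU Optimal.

Answer: 8 8 7

Derivation:
--- FIFO ---
  step 0: ref 3 -> FAULT, frames=[3,-] (faults so far: 1)
  step 1: ref 3 -> HIT, frames=[3,-] (faults so far: 1)
  step 2: ref 1 -> FAULT, frames=[3,1] (faults so far: 2)
  step 3: ref 6 -> FAULT, evict 3, frames=[6,1] (faults so far: 3)
  step 4: ref 5 -> FAULT, evict 1, frames=[6,5] (faults so far: 4)
  step 5: ref 5 -> HIT, frames=[6,5] (faults so far: 4)
  step 6: ref 5 -> HIT, frames=[6,5] (faults so far: 4)
  step 7: ref 3 -> FAULT, evict 6, frames=[3,5] (faults so far: 5)
  step 8: ref 2 -> FAULT, evict 5, frames=[3,2] (faults so far: 6)
  step 9: ref 2 -> HIT, frames=[3,2] (faults so far: 6)
  step 10: ref 3 -> HIT, frames=[3,2] (faults so far: 6)
  step 11: ref 6 -> FAULT, evict 3, frames=[6,2] (faults so far: 7)
  step 12: ref 6 -> HIT, frames=[6,2] (faults so far: 7)
  step 13: ref 6 -> HIT, frames=[6,2] (faults so far: 7)
  step 14: ref 1 -> FAULT, evict 2, frames=[6,1] (faults so far: 8)
  FIFO total faults: 8
--- LRU ---
  step 0: ref 3 -> FAULT, frames=[3,-] (faults so far: 1)
  step 1: ref 3 -> HIT, frames=[3,-] (faults so far: 1)
  step 2: ref 1 -> FAULT, frames=[3,1] (faults so far: 2)
  step 3: ref 6 -> FAULT, evict 3, frames=[6,1] (faults so far: 3)
  step 4: ref 5 -> FAULT, evict 1, frames=[6,5] (faults so far: 4)
  step 5: ref 5 -> HIT, frames=[6,5] (faults so far: 4)
  step 6: ref 5 -> HIT, frames=[6,5] (faults so far: 4)
  step 7: ref 3 -> FAULT, evict 6, frames=[3,5] (faults so far: 5)
  step 8: ref 2 -> FAULT, evict 5, frames=[3,2] (faults so far: 6)
  step 9: ref 2 -> HIT, frames=[3,2] (faults so far: 6)
  step 10: ref 3 -> HIT, frames=[3,2] (faults so far: 6)
  step 11: ref 6 -> FAULT, evict 2, frames=[3,6] (faults so far: 7)
  step 12: ref 6 -> HIT, frames=[3,6] (faults so far: 7)
  step 13: ref 6 -> HIT, frames=[3,6] (faults so far: 7)
  step 14: ref 1 -> FAULT, evict 3, frames=[1,6] (faults so far: 8)
  LRU total faults: 8
--- Optimal ---
  step 0: ref 3 -> FAULT, frames=[3,-] (faults so far: 1)
  step 1: ref 3 -> HIT, frames=[3,-] (faults so far: 1)
  step 2: ref 1 -> FAULT, frames=[3,1] (faults so far: 2)
  step 3: ref 6 -> FAULT, evict 1, frames=[3,6] (faults so far: 3)
  step 4: ref 5 -> FAULT, evict 6, frames=[3,5] (faults so far: 4)
  step 5: ref 5 -> HIT, frames=[3,5] (faults so far: 4)
  step 6: ref 5 -> HIT, frames=[3,5] (faults so far: 4)
  step 7: ref 3 -> HIT, frames=[3,5] (faults so far: 4)
  step 8: ref 2 -> FAULT, evict 5, frames=[3,2] (faults so far: 5)
  step 9: ref 2 -> HIT, frames=[3,2] (faults so far: 5)
  step 10: ref 3 -> HIT, frames=[3,2] (faults so far: 5)
  step 11: ref 6 -> FAULT, evict 2, frames=[3,6] (faults so far: 6)
  step 12: ref 6 -> HIT, frames=[3,6] (faults so far: 6)
  step 13: ref 6 -> HIT, frames=[3,6] (faults so far: 6)
  step 14: ref 1 -> FAULT, evict 3, frames=[1,6] (faults so far: 7)
  Optimal total faults: 7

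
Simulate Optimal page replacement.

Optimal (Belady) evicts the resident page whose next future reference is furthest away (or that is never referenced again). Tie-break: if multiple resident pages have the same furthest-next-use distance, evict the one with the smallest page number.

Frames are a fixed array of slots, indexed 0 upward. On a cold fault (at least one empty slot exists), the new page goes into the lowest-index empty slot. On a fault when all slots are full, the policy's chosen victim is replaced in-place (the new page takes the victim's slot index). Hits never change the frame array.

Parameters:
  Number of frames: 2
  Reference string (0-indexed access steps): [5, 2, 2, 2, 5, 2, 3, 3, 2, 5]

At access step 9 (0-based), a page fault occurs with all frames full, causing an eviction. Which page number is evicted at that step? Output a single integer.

Step 0: ref 5 -> FAULT, frames=[5,-]
Step 1: ref 2 -> FAULT, frames=[5,2]
Step 2: ref 2 -> HIT, frames=[5,2]
Step 3: ref 2 -> HIT, frames=[5,2]
Step 4: ref 5 -> HIT, frames=[5,2]
Step 5: ref 2 -> HIT, frames=[5,2]
Step 6: ref 3 -> FAULT, evict 5, frames=[3,2]
Step 7: ref 3 -> HIT, frames=[3,2]
Step 8: ref 2 -> HIT, frames=[3,2]
Step 9: ref 5 -> FAULT, evict 2, frames=[3,5]
At step 9: evicted page 2

Answer: 2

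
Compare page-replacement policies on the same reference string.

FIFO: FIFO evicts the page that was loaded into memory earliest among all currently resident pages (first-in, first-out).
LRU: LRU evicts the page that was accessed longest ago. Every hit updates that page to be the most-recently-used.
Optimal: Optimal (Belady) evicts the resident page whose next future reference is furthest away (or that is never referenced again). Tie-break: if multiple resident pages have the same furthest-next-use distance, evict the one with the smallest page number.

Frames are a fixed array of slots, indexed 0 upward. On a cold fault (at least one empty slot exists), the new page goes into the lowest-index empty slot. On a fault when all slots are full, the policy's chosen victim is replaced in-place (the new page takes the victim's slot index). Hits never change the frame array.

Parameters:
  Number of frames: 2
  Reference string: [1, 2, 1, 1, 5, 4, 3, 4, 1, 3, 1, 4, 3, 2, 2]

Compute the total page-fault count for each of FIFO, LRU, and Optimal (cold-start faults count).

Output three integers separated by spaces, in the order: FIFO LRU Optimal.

Answer: 9 10 8

Derivation:
--- FIFO ---
  step 0: ref 1 -> FAULT, frames=[1,-] (faults so far: 1)
  step 1: ref 2 -> FAULT, frames=[1,2] (faults so far: 2)
  step 2: ref 1 -> HIT, frames=[1,2] (faults so far: 2)
  step 3: ref 1 -> HIT, frames=[1,2] (faults so far: 2)
  step 4: ref 5 -> FAULT, evict 1, frames=[5,2] (faults so far: 3)
  step 5: ref 4 -> FAULT, evict 2, frames=[5,4] (faults so far: 4)
  step 6: ref 3 -> FAULT, evict 5, frames=[3,4] (faults so far: 5)
  step 7: ref 4 -> HIT, frames=[3,4] (faults so far: 5)
  step 8: ref 1 -> FAULT, evict 4, frames=[3,1] (faults so far: 6)
  step 9: ref 3 -> HIT, frames=[3,1] (faults so far: 6)
  step 10: ref 1 -> HIT, frames=[3,1] (faults so far: 6)
  step 11: ref 4 -> FAULT, evict 3, frames=[4,1] (faults so far: 7)
  step 12: ref 3 -> FAULT, evict 1, frames=[4,3] (faults so far: 8)
  step 13: ref 2 -> FAULT, evict 4, frames=[2,3] (faults so far: 9)
  step 14: ref 2 -> HIT, frames=[2,3] (faults so far: 9)
  FIFO total faults: 9
--- LRU ---
  step 0: ref 1 -> FAULT, frames=[1,-] (faults so far: 1)
  step 1: ref 2 -> FAULT, frames=[1,2] (faults so far: 2)
  step 2: ref 1 -> HIT, frames=[1,2] (faults so far: 2)
  step 3: ref 1 -> HIT, frames=[1,2] (faults so far: 2)
  step 4: ref 5 -> FAULT, evict 2, frames=[1,5] (faults so far: 3)
  step 5: ref 4 -> FAULT, evict 1, frames=[4,5] (faults so far: 4)
  step 6: ref 3 -> FAULT, evict 5, frames=[4,3] (faults so far: 5)
  step 7: ref 4 -> HIT, frames=[4,3] (faults so far: 5)
  step 8: ref 1 -> FAULT, evict 3, frames=[4,1] (faults so far: 6)
  step 9: ref 3 -> FAULT, evict 4, frames=[3,1] (faults so far: 7)
  step 10: ref 1 -> HIT, frames=[3,1] (faults so far: 7)
  step 11: ref 4 -> FAULT, evict 3, frames=[4,1] (faults so far: 8)
  step 12: ref 3 -> FAULT, evict 1, frames=[4,3] (faults so far: 9)
  step 13: ref 2 -> FAULT, evict 4, frames=[2,3] (faults so far: 10)
  step 14: ref 2 -> HIT, frames=[2,3] (faults so far: 10)
  LRU total faults: 10
--- Optimal ---
  step 0: ref 1 -> FAULT, frames=[1,-] (faults so far: 1)
  step 1: ref 2 -> FAULT, frames=[1,2] (faults so far: 2)
  step 2: ref 1 -> HIT, frames=[1,2] (faults so far: 2)
  step 3: ref 1 -> HIT, frames=[1,2] (faults so far: 2)
  step 4: ref 5 -> FAULT, evict 2, frames=[1,5] (faults so far: 3)
  step 5: ref 4 -> FAULT, evict 5, frames=[1,4] (faults so far: 4)
  step 6: ref 3 -> FAULT, evict 1, frames=[3,4] (faults so far: 5)
  step 7: ref 4 -> HIT, frames=[3,4] (faults so far: 5)
  step 8: ref 1 -> FAULT, evict 4, frames=[3,1] (faults so far: 6)
  step 9: ref 3 -> HIT, frames=[3,1] (faults so far: 6)
  step 10: ref 1 -> HIT, frames=[3,1] (faults so far: 6)
  step 11: ref 4 -> FAULT, evict 1, frames=[3,4] (faults so far: 7)
  step 12: ref 3 -> HIT, frames=[3,4] (faults so far: 7)
  step 13: ref 2 -> FAULT, evict 3, frames=[2,4] (faults so far: 8)
  step 14: ref 2 -> HIT, frames=[2,4] (faults so far: 8)
  Optimal total faults: 8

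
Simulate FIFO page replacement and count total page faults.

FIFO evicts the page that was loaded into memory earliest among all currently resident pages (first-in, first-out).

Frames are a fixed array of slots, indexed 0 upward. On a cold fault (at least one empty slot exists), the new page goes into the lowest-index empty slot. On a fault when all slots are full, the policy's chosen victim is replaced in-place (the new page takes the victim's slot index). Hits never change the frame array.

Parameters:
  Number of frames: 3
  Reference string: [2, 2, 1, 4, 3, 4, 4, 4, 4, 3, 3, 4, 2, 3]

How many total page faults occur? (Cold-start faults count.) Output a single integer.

Answer: 5

Derivation:
Step 0: ref 2 → FAULT, frames=[2,-,-]
Step 1: ref 2 → HIT, frames=[2,-,-]
Step 2: ref 1 → FAULT, frames=[2,1,-]
Step 3: ref 4 → FAULT, frames=[2,1,4]
Step 4: ref 3 → FAULT (evict 2), frames=[3,1,4]
Step 5: ref 4 → HIT, frames=[3,1,4]
Step 6: ref 4 → HIT, frames=[3,1,4]
Step 7: ref 4 → HIT, frames=[3,1,4]
Step 8: ref 4 → HIT, frames=[3,1,4]
Step 9: ref 3 → HIT, frames=[3,1,4]
Step 10: ref 3 → HIT, frames=[3,1,4]
Step 11: ref 4 → HIT, frames=[3,1,4]
Step 12: ref 2 → FAULT (evict 1), frames=[3,2,4]
Step 13: ref 3 → HIT, frames=[3,2,4]
Total faults: 5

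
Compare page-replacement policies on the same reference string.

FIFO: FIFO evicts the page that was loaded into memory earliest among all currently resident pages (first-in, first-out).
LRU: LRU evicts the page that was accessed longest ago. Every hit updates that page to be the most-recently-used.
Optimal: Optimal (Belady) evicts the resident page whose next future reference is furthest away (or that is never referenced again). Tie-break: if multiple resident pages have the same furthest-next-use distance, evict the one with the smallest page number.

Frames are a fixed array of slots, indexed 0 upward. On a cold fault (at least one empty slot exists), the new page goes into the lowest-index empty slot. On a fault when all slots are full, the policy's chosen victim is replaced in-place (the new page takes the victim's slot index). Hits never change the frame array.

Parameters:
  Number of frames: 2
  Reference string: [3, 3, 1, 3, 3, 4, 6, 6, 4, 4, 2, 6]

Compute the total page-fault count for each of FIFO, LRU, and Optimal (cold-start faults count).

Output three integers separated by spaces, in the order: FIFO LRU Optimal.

Answer: 5 6 5

Derivation:
--- FIFO ---
  step 0: ref 3 -> FAULT, frames=[3,-] (faults so far: 1)
  step 1: ref 3 -> HIT, frames=[3,-] (faults so far: 1)
  step 2: ref 1 -> FAULT, frames=[3,1] (faults so far: 2)
  step 3: ref 3 -> HIT, frames=[3,1] (faults so far: 2)
  step 4: ref 3 -> HIT, frames=[3,1] (faults so far: 2)
  step 5: ref 4 -> FAULT, evict 3, frames=[4,1] (faults so far: 3)
  step 6: ref 6 -> FAULT, evict 1, frames=[4,6] (faults so far: 4)
  step 7: ref 6 -> HIT, frames=[4,6] (faults so far: 4)
  step 8: ref 4 -> HIT, frames=[4,6] (faults so far: 4)
  step 9: ref 4 -> HIT, frames=[4,6] (faults so far: 4)
  step 10: ref 2 -> FAULT, evict 4, frames=[2,6] (faults so far: 5)
  step 11: ref 6 -> HIT, frames=[2,6] (faults so far: 5)
  FIFO total faults: 5
--- LRU ---
  step 0: ref 3 -> FAULT, frames=[3,-] (faults so far: 1)
  step 1: ref 3 -> HIT, frames=[3,-] (faults so far: 1)
  step 2: ref 1 -> FAULT, frames=[3,1] (faults so far: 2)
  step 3: ref 3 -> HIT, frames=[3,1] (faults so far: 2)
  step 4: ref 3 -> HIT, frames=[3,1] (faults so far: 2)
  step 5: ref 4 -> FAULT, evict 1, frames=[3,4] (faults so far: 3)
  step 6: ref 6 -> FAULT, evict 3, frames=[6,4] (faults so far: 4)
  step 7: ref 6 -> HIT, frames=[6,4] (faults so far: 4)
  step 8: ref 4 -> HIT, frames=[6,4] (faults so far: 4)
  step 9: ref 4 -> HIT, frames=[6,4] (faults so far: 4)
  step 10: ref 2 -> FAULT, evict 6, frames=[2,4] (faults so far: 5)
  step 11: ref 6 -> FAULT, evict 4, frames=[2,6] (faults so far: 6)
  LRU total faults: 6
--- Optimal ---
  step 0: ref 3 -> FAULT, frames=[3,-] (faults so far: 1)
  step 1: ref 3 -> HIT, frames=[3,-] (faults so far: 1)
  step 2: ref 1 -> FAULT, frames=[3,1] (faults so far: 2)
  step 3: ref 3 -> HIT, frames=[3,1] (faults so far: 2)
  step 4: ref 3 -> HIT, frames=[3,1] (faults so far: 2)
  step 5: ref 4 -> FAULT, evict 1, frames=[3,4] (faults so far: 3)
  step 6: ref 6 -> FAULT, evict 3, frames=[6,4] (faults so far: 4)
  step 7: ref 6 -> HIT, frames=[6,4] (faults so far: 4)
  step 8: ref 4 -> HIT, frames=[6,4] (faults so far: 4)
  step 9: ref 4 -> HIT, frames=[6,4] (faults so far: 4)
  step 10: ref 2 -> FAULT, evict 4, frames=[6,2] (faults so far: 5)
  step 11: ref 6 -> HIT, frames=[6,2] (faults so far: 5)
  Optimal total faults: 5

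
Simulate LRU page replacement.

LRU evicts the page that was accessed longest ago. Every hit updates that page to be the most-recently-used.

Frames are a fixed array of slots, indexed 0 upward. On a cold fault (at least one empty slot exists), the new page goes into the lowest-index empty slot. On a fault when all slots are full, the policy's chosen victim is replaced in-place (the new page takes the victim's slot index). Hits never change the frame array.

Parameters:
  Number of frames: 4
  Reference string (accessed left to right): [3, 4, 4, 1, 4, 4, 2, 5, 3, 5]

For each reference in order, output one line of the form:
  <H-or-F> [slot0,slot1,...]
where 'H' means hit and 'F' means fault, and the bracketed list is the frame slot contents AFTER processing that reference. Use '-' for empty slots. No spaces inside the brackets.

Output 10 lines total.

F [3,-,-,-]
F [3,4,-,-]
H [3,4,-,-]
F [3,4,1,-]
H [3,4,1,-]
H [3,4,1,-]
F [3,4,1,2]
F [5,4,1,2]
F [5,4,3,2]
H [5,4,3,2]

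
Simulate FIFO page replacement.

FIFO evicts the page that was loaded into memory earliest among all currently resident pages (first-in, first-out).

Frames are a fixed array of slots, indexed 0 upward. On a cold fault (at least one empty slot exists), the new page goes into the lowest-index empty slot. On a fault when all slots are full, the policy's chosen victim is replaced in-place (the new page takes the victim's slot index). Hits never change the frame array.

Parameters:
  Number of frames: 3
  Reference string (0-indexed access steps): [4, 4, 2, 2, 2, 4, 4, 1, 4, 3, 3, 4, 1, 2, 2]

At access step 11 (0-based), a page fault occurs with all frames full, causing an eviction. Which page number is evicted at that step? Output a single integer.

Step 0: ref 4 -> FAULT, frames=[4,-,-]
Step 1: ref 4 -> HIT, frames=[4,-,-]
Step 2: ref 2 -> FAULT, frames=[4,2,-]
Step 3: ref 2 -> HIT, frames=[4,2,-]
Step 4: ref 2 -> HIT, frames=[4,2,-]
Step 5: ref 4 -> HIT, frames=[4,2,-]
Step 6: ref 4 -> HIT, frames=[4,2,-]
Step 7: ref 1 -> FAULT, frames=[4,2,1]
Step 8: ref 4 -> HIT, frames=[4,2,1]
Step 9: ref 3 -> FAULT, evict 4, frames=[3,2,1]
Step 10: ref 3 -> HIT, frames=[3,2,1]
Step 11: ref 4 -> FAULT, evict 2, frames=[3,4,1]
At step 11: evicted page 2

Answer: 2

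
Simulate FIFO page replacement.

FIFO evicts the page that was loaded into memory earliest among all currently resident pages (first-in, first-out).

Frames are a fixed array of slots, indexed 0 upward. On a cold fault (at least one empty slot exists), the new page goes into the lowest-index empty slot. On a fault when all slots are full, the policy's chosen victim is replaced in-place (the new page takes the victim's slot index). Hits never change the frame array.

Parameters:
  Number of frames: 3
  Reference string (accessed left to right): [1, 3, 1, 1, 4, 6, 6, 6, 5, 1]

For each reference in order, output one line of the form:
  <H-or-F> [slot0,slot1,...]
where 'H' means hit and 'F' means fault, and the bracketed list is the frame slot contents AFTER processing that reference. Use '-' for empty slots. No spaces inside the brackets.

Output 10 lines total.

F [1,-,-]
F [1,3,-]
H [1,3,-]
H [1,3,-]
F [1,3,4]
F [6,3,4]
H [6,3,4]
H [6,3,4]
F [6,5,4]
F [6,5,1]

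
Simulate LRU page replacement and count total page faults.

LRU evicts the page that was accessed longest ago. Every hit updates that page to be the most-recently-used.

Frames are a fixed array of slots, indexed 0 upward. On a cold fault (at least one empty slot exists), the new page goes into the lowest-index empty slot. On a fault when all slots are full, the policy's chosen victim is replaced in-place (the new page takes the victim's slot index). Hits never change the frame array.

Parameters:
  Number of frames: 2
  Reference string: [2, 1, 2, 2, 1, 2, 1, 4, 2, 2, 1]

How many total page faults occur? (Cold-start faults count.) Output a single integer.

Answer: 5

Derivation:
Step 0: ref 2 → FAULT, frames=[2,-]
Step 1: ref 1 → FAULT, frames=[2,1]
Step 2: ref 2 → HIT, frames=[2,1]
Step 3: ref 2 → HIT, frames=[2,1]
Step 4: ref 1 → HIT, frames=[2,1]
Step 5: ref 2 → HIT, frames=[2,1]
Step 6: ref 1 → HIT, frames=[2,1]
Step 7: ref 4 → FAULT (evict 2), frames=[4,1]
Step 8: ref 2 → FAULT (evict 1), frames=[4,2]
Step 9: ref 2 → HIT, frames=[4,2]
Step 10: ref 1 → FAULT (evict 4), frames=[1,2]
Total faults: 5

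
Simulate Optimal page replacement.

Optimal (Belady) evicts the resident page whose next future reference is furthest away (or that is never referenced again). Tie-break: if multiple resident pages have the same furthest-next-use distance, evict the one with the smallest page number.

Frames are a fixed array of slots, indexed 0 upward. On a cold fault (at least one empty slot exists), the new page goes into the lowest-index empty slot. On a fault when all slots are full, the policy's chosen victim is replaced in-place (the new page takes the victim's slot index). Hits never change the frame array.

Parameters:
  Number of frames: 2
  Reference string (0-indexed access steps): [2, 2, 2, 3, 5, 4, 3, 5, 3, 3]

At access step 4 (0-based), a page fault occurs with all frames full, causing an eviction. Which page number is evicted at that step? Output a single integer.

Answer: 2

Derivation:
Step 0: ref 2 -> FAULT, frames=[2,-]
Step 1: ref 2 -> HIT, frames=[2,-]
Step 2: ref 2 -> HIT, frames=[2,-]
Step 3: ref 3 -> FAULT, frames=[2,3]
Step 4: ref 5 -> FAULT, evict 2, frames=[5,3]
At step 4: evicted page 2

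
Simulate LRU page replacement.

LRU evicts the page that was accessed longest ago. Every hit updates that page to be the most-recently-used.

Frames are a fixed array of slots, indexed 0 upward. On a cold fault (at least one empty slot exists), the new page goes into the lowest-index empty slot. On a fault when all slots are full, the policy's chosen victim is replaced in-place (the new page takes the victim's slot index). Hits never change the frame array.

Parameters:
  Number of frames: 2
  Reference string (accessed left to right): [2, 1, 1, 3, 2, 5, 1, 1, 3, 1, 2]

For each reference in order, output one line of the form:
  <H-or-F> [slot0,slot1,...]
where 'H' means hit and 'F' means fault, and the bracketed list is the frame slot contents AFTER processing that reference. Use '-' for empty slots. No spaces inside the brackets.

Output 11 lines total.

F [2,-]
F [2,1]
H [2,1]
F [3,1]
F [3,2]
F [5,2]
F [5,1]
H [5,1]
F [3,1]
H [3,1]
F [2,1]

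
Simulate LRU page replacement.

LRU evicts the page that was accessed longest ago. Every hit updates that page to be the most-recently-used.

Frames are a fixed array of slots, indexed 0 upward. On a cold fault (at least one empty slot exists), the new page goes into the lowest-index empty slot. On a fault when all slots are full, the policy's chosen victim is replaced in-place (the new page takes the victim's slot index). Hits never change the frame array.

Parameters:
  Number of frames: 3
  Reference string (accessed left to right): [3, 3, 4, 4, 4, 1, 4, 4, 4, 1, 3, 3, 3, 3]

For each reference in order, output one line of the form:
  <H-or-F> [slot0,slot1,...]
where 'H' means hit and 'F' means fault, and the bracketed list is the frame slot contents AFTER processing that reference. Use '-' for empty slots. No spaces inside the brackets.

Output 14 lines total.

F [3,-,-]
H [3,-,-]
F [3,4,-]
H [3,4,-]
H [3,4,-]
F [3,4,1]
H [3,4,1]
H [3,4,1]
H [3,4,1]
H [3,4,1]
H [3,4,1]
H [3,4,1]
H [3,4,1]
H [3,4,1]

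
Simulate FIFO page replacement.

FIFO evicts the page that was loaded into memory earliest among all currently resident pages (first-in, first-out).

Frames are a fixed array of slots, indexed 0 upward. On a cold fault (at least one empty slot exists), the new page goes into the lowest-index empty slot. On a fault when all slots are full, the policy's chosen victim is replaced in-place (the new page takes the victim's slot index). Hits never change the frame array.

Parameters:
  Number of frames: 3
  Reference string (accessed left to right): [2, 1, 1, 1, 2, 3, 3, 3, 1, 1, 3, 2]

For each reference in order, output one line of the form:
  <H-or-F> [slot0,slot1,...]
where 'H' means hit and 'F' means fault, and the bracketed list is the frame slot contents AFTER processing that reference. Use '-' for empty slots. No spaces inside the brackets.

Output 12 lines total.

F [2,-,-]
F [2,1,-]
H [2,1,-]
H [2,1,-]
H [2,1,-]
F [2,1,3]
H [2,1,3]
H [2,1,3]
H [2,1,3]
H [2,1,3]
H [2,1,3]
H [2,1,3]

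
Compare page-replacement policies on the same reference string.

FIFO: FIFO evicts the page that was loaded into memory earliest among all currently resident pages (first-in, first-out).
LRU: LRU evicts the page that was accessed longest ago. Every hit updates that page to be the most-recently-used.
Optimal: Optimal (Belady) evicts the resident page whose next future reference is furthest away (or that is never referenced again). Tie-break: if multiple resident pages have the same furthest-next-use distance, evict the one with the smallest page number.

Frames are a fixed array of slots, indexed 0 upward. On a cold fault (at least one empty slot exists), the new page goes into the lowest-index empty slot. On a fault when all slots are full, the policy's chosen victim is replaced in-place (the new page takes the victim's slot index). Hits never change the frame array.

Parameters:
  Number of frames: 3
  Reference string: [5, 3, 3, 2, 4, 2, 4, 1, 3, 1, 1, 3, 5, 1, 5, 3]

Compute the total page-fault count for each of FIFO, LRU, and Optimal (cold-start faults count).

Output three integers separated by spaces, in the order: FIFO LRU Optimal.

Answer: 7 7 6

Derivation:
--- FIFO ---
  step 0: ref 5 -> FAULT, frames=[5,-,-] (faults so far: 1)
  step 1: ref 3 -> FAULT, frames=[5,3,-] (faults so far: 2)
  step 2: ref 3 -> HIT, frames=[5,3,-] (faults so far: 2)
  step 3: ref 2 -> FAULT, frames=[5,3,2] (faults so far: 3)
  step 4: ref 4 -> FAULT, evict 5, frames=[4,3,2] (faults so far: 4)
  step 5: ref 2 -> HIT, frames=[4,3,2] (faults so far: 4)
  step 6: ref 4 -> HIT, frames=[4,3,2] (faults so far: 4)
  step 7: ref 1 -> FAULT, evict 3, frames=[4,1,2] (faults so far: 5)
  step 8: ref 3 -> FAULT, evict 2, frames=[4,1,3] (faults so far: 6)
  step 9: ref 1 -> HIT, frames=[4,1,3] (faults so far: 6)
  step 10: ref 1 -> HIT, frames=[4,1,3] (faults so far: 6)
  step 11: ref 3 -> HIT, frames=[4,1,3] (faults so far: 6)
  step 12: ref 5 -> FAULT, evict 4, frames=[5,1,3] (faults so far: 7)
  step 13: ref 1 -> HIT, frames=[5,1,3] (faults so far: 7)
  step 14: ref 5 -> HIT, frames=[5,1,3] (faults so far: 7)
  step 15: ref 3 -> HIT, frames=[5,1,3] (faults so far: 7)
  FIFO total faults: 7
--- LRU ---
  step 0: ref 5 -> FAULT, frames=[5,-,-] (faults so far: 1)
  step 1: ref 3 -> FAULT, frames=[5,3,-] (faults so far: 2)
  step 2: ref 3 -> HIT, frames=[5,3,-] (faults so far: 2)
  step 3: ref 2 -> FAULT, frames=[5,3,2] (faults so far: 3)
  step 4: ref 4 -> FAULT, evict 5, frames=[4,3,2] (faults so far: 4)
  step 5: ref 2 -> HIT, frames=[4,3,2] (faults so far: 4)
  step 6: ref 4 -> HIT, frames=[4,3,2] (faults so far: 4)
  step 7: ref 1 -> FAULT, evict 3, frames=[4,1,2] (faults so far: 5)
  step 8: ref 3 -> FAULT, evict 2, frames=[4,1,3] (faults so far: 6)
  step 9: ref 1 -> HIT, frames=[4,1,3] (faults so far: 6)
  step 10: ref 1 -> HIT, frames=[4,1,3] (faults so far: 6)
  step 11: ref 3 -> HIT, frames=[4,1,3] (faults so far: 6)
  step 12: ref 5 -> FAULT, evict 4, frames=[5,1,3] (faults so far: 7)
  step 13: ref 1 -> HIT, frames=[5,1,3] (faults so far: 7)
  step 14: ref 5 -> HIT, frames=[5,1,3] (faults so far: 7)
  step 15: ref 3 -> HIT, frames=[5,1,3] (faults so far: 7)
  LRU total faults: 7
--- Optimal ---
  step 0: ref 5 -> FAULT, frames=[5,-,-] (faults so far: 1)
  step 1: ref 3 -> FAULT, frames=[5,3,-] (faults so far: 2)
  step 2: ref 3 -> HIT, frames=[5,3,-] (faults so far: 2)
  step 3: ref 2 -> FAULT, frames=[5,3,2] (faults so far: 3)
  step 4: ref 4 -> FAULT, evict 5, frames=[4,3,2] (faults so far: 4)
  step 5: ref 2 -> HIT, frames=[4,3,2] (faults so far: 4)
  step 6: ref 4 -> HIT, frames=[4,3,2] (faults so far: 4)
  step 7: ref 1 -> FAULT, evict 2, frames=[4,3,1] (faults so far: 5)
  step 8: ref 3 -> HIT, frames=[4,3,1] (faults so far: 5)
  step 9: ref 1 -> HIT, frames=[4,3,1] (faults so far: 5)
  step 10: ref 1 -> HIT, frames=[4,3,1] (faults so far: 5)
  step 11: ref 3 -> HIT, frames=[4,3,1] (faults so far: 5)
  step 12: ref 5 -> FAULT, evict 4, frames=[5,3,1] (faults so far: 6)
  step 13: ref 1 -> HIT, frames=[5,3,1] (faults so far: 6)
  step 14: ref 5 -> HIT, frames=[5,3,1] (faults so far: 6)
  step 15: ref 3 -> HIT, frames=[5,3,1] (faults so far: 6)
  Optimal total faults: 6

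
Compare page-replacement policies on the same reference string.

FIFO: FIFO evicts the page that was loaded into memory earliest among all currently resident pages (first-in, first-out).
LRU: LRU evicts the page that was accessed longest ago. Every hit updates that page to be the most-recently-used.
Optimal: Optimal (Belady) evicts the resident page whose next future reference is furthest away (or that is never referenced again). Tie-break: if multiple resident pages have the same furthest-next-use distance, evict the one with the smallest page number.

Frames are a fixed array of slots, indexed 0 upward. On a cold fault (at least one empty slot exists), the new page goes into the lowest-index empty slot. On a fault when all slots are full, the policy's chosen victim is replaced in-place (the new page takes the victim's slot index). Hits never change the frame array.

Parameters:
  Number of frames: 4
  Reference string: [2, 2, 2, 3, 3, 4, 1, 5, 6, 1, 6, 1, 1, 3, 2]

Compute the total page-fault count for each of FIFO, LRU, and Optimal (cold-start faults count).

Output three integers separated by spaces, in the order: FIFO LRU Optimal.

Answer: 8 8 6

Derivation:
--- FIFO ---
  step 0: ref 2 -> FAULT, frames=[2,-,-,-] (faults so far: 1)
  step 1: ref 2 -> HIT, frames=[2,-,-,-] (faults so far: 1)
  step 2: ref 2 -> HIT, frames=[2,-,-,-] (faults so far: 1)
  step 3: ref 3 -> FAULT, frames=[2,3,-,-] (faults so far: 2)
  step 4: ref 3 -> HIT, frames=[2,3,-,-] (faults so far: 2)
  step 5: ref 4 -> FAULT, frames=[2,3,4,-] (faults so far: 3)
  step 6: ref 1 -> FAULT, frames=[2,3,4,1] (faults so far: 4)
  step 7: ref 5 -> FAULT, evict 2, frames=[5,3,4,1] (faults so far: 5)
  step 8: ref 6 -> FAULT, evict 3, frames=[5,6,4,1] (faults so far: 6)
  step 9: ref 1 -> HIT, frames=[5,6,4,1] (faults so far: 6)
  step 10: ref 6 -> HIT, frames=[5,6,4,1] (faults so far: 6)
  step 11: ref 1 -> HIT, frames=[5,6,4,1] (faults so far: 6)
  step 12: ref 1 -> HIT, frames=[5,6,4,1] (faults so far: 6)
  step 13: ref 3 -> FAULT, evict 4, frames=[5,6,3,1] (faults so far: 7)
  step 14: ref 2 -> FAULT, evict 1, frames=[5,6,3,2] (faults so far: 8)
  FIFO total faults: 8
--- LRU ---
  step 0: ref 2 -> FAULT, frames=[2,-,-,-] (faults so far: 1)
  step 1: ref 2 -> HIT, frames=[2,-,-,-] (faults so far: 1)
  step 2: ref 2 -> HIT, frames=[2,-,-,-] (faults so far: 1)
  step 3: ref 3 -> FAULT, frames=[2,3,-,-] (faults so far: 2)
  step 4: ref 3 -> HIT, frames=[2,3,-,-] (faults so far: 2)
  step 5: ref 4 -> FAULT, frames=[2,3,4,-] (faults so far: 3)
  step 6: ref 1 -> FAULT, frames=[2,3,4,1] (faults so far: 4)
  step 7: ref 5 -> FAULT, evict 2, frames=[5,3,4,1] (faults so far: 5)
  step 8: ref 6 -> FAULT, evict 3, frames=[5,6,4,1] (faults so far: 6)
  step 9: ref 1 -> HIT, frames=[5,6,4,1] (faults so far: 6)
  step 10: ref 6 -> HIT, frames=[5,6,4,1] (faults so far: 6)
  step 11: ref 1 -> HIT, frames=[5,6,4,1] (faults so far: 6)
  step 12: ref 1 -> HIT, frames=[5,6,4,1] (faults so far: 6)
  step 13: ref 3 -> FAULT, evict 4, frames=[5,6,3,1] (faults so far: 7)
  step 14: ref 2 -> FAULT, evict 5, frames=[2,6,3,1] (faults so far: 8)
  LRU total faults: 8
--- Optimal ---
  step 0: ref 2 -> FAULT, frames=[2,-,-,-] (faults so far: 1)
  step 1: ref 2 -> HIT, frames=[2,-,-,-] (faults so far: 1)
  step 2: ref 2 -> HIT, frames=[2,-,-,-] (faults so far: 1)
  step 3: ref 3 -> FAULT, frames=[2,3,-,-] (faults so far: 2)
  step 4: ref 3 -> HIT, frames=[2,3,-,-] (faults so far: 2)
  step 5: ref 4 -> FAULT, frames=[2,3,4,-] (faults so far: 3)
  step 6: ref 1 -> FAULT, frames=[2,3,4,1] (faults so far: 4)
  step 7: ref 5 -> FAULT, evict 4, frames=[2,3,5,1] (faults so far: 5)
  step 8: ref 6 -> FAULT, evict 5, frames=[2,3,6,1] (faults so far: 6)
  step 9: ref 1 -> HIT, frames=[2,3,6,1] (faults so far: 6)
  step 10: ref 6 -> HIT, frames=[2,3,6,1] (faults so far: 6)
  step 11: ref 1 -> HIT, frames=[2,3,6,1] (faults so far: 6)
  step 12: ref 1 -> HIT, frames=[2,3,6,1] (faults so far: 6)
  step 13: ref 3 -> HIT, frames=[2,3,6,1] (faults so far: 6)
  step 14: ref 2 -> HIT, frames=[2,3,6,1] (faults so far: 6)
  Optimal total faults: 6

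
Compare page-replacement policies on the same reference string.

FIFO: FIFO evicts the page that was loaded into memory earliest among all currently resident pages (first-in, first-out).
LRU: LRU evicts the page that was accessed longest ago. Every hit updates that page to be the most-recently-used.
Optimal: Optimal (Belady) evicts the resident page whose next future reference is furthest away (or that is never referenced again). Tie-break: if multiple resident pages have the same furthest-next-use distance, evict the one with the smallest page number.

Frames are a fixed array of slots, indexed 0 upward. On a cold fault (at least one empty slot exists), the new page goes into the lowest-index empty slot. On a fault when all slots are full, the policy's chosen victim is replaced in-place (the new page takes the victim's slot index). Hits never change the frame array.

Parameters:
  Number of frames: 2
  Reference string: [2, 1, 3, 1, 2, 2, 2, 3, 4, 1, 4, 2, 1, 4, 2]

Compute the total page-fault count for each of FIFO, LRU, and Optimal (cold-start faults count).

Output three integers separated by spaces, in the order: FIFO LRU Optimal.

Answer: 8 11 8

Derivation:
--- FIFO ---
  step 0: ref 2 -> FAULT, frames=[2,-] (faults so far: 1)
  step 1: ref 1 -> FAULT, frames=[2,1] (faults so far: 2)
  step 2: ref 3 -> FAULT, evict 2, frames=[3,1] (faults so far: 3)
  step 3: ref 1 -> HIT, frames=[3,1] (faults so far: 3)
  step 4: ref 2 -> FAULT, evict 1, frames=[3,2] (faults so far: 4)
  step 5: ref 2 -> HIT, frames=[3,2] (faults so far: 4)
  step 6: ref 2 -> HIT, frames=[3,2] (faults so far: 4)
  step 7: ref 3 -> HIT, frames=[3,2] (faults so far: 4)
  step 8: ref 4 -> FAULT, evict 3, frames=[4,2] (faults so far: 5)
  step 9: ref 1 -> FAULT, evict 2, frames=[4,1] (faults so far: 6)
  step 10: ref 4 -> HIT, frames=[4,1] (faults so far: 6)
  step 11: ref 2 -> FAULT, evict 4, frames=[2,1] (faults so far: 7)
  step 12: ref 1 -> HIT, frames=[2,1] (faults so far: 7)
  step 13: ref 4 -> FAULT, evict 1, frames=[2,4] (faults so far: 8)
  step 14: ref 2 -> HIT, frames=[2,4] (faults so far: 8)
  FIFO total faults: 8
--- LRU ---
  step 0: ref 2 -> FAULT, frames=[2,-] (faults so far: 1)
  step 1: ref 1 -> FAULT, frames=[2,1] (faults so far: 2)
  step 2: ref 3 -> FAULT, evict 2, frames=[3,1] (faults so far: 3)
  step 3: ref 1 -> HIT, frames=[3,1] (faults so far: 3)
  step 4: ref 2 -> FAULT, evict 3, frames=[2,1] (faults so far: 4)
  step 5: ref 2 -> HIT, frames=[2,1] (faults so far: 4)
  step 6: ref 2 -> HIT, frames=[2,1] (faults so far: 4)
  step 7: ref 3 -> FAULT, evict 1, frames=[2,3] (faults so far: 5)
  step 8: ref 4 -> FAULT, evict 2, frames=[4,3] (faults so far: 6)
  step 9: ref 1 -> FAULT, evict 3, frames=[4,1] (faults so far: 7)
  step 10: ref 4 -> HIT, frames=[4,1] (faults so far: 7)
  step 11: ref 2 -> FAULT, evict 1, frames=[4,2] (faults so far: 8)
  step 12: ref 1 -> FAULT, evict 4, frames=[1,2] (faults so far: 9)
  step 13: ref 4 -> FAULT, evict 2, frames=[1,4] (faults so far: 10)
  step 14: ref 2 -> FAULT, evict 1, frames=[2,4] (faults so far: 11)
  LRU total faults: 11
--- Optimal ---
  step 0: ref 2 -> FAULT, frames=[2,-] (faults so far: 1)
  step 1: ref 1 -> FAULT, frames=[2,1] (faults so far: 2)
  step 2: ref 3 -> FAULT, evict 2, frames=[3,1] (faults so far: 3)
  step 3: ref 1 -> HIT, frames=[3,1] (faults so far: 3)
  step 4: ref 2 -> FAULT, evict 1, frames=[3,2] (faults so far: 4)
  step 5: ref 2 -> HIT, frames=[3,2] (faults so far: 4)
  step 6: ref 2 -> HIT, frames=[3,2] (faults so far: 4)
  step 7: ref 3 -> HIT, frames=[3,2] (faults so far: 4)
  step 8: ref 4 -> FAULT, evict 3, frames=[4,2] (faults so far: 5)
  step 9: ref 1 -> FAULT, evict 2, frames=[4,1] (faults so far: 6)
  step 10: ref 4 -> HIT, frames=[4,1] (faults so far: 6)
  step 11: ref 2 -> FAULT, evict 4, frames=[2,1] (faults so far: 7)
  step 12: ref 1 -> HIT, frames=[2,1] (faults so far: 7)
  step 13: ref 4 -> FAULT, evict 1, frames=[2,4] (faults so far: 8)
  step 14: ref 2 -> HIT, frames=[2,4] (faults so far: 8)
  Optimal total faults: 8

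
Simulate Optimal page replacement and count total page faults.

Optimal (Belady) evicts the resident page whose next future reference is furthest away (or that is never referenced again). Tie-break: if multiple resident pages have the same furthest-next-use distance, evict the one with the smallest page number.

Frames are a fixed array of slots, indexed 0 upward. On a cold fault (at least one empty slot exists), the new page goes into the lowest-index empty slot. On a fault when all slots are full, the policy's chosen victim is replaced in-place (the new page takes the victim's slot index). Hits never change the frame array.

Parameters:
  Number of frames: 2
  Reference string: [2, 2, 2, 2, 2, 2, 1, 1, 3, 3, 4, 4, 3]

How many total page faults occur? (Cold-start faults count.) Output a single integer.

Answer: 4

Derivation:
Step 0: ref 2 → FAULT, frames=[2,-]
Step 1: ref 2 → HIT, frames=[2,-]
Step 2: ref 2 → HIT, frames=[2,-]
Step 3: ref 2 → HIT, frames=[2,-]
Step 4: ref 2 → HIT, frames=[2,-]
Step 5: ref 2 → HIT, frames=[2,-]
Step 6: ref 1 → FAULT, frames=[2,1]
Step 7: ref 1 → HIT, frames=[2,1]
Step 8: ref 3 → FAULT (evict 1), frames=[2,3]
Step 9: ref 3 → HIT, frames=[2,3]
Step 10: ref 4 → FAULT (evict 2), frames=[4,3]
Step 11: ref 4 → HIT, frames=[4,3]
Step 12: ref 3 → HIT, frames=[4,3]
Total faults: 4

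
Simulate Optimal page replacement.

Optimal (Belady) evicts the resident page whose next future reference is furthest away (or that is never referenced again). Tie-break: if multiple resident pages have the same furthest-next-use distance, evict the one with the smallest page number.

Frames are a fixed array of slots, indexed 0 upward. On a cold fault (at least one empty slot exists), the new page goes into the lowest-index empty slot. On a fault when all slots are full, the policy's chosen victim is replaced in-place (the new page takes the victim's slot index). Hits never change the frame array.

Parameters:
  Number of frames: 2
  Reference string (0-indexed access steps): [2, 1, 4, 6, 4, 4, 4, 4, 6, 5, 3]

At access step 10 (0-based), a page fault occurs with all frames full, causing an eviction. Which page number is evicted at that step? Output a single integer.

Step 0: ref 2 -> FAULT, frames=[2,-]
Step 1: ref 1 -> FAULT, frames=[2,1]
Step 2: ref 4 -> FAULT, evict 1, frames=[2,4]
Step 3: ref 6 -> FAULT, evict 2, frames=[6,4]
Step 4: ref 4 -> HIT, frames=[6,4]
Step 5: ref 4 -> HIT, frames=[6,4]
Step 6: ref 4 -> HIT, frames=[6,4]
Step 7: ref 4 -> HIT, frames=[6,4]
Step 8: ref 6 -> HIT, frames=[6,4]
Step 9: ref 5 -> FAULT, evict 4, frames=[6,5]
Step 10: ref 3 -> FAULT, evict 5, frames=[6,3]
At step 10: evicted page 5

Answer: 5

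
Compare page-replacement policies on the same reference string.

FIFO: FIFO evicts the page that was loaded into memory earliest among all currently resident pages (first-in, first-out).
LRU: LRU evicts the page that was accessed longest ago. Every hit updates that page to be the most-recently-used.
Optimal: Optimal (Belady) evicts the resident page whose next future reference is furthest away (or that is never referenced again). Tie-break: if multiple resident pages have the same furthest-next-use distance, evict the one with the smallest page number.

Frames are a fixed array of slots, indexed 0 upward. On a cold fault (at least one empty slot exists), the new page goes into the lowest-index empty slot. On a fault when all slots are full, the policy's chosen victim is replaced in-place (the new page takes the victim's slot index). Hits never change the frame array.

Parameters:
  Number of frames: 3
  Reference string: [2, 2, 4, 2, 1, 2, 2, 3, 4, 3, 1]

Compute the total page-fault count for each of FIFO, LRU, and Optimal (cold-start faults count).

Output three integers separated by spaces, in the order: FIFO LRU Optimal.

Answer: 4 6 4

Derivation:
--- FIFO ---
  step 0: ref 2 -> FAULT, frames=[2,-,-] (faults so far: 1)
  step 1: ref 2 -> HIT, frames=[2,-,-] (faults so far: 1)
  step 2: ref 4 -> FAULT, frames=[2,4,-] (faults so far: 2)
  step 3: ref 2 -> HIT, frames=[2,4,-] (faults so far: 2)
  step 4: ref 1 -> FAULT, frames=[2,4,1] (faults so far: 3)
  step 5: ref 2 -> HIT, frames=[2,4,1] (faults so far: 3)
  step 6: ref 2 -> HIT, frames=[2,4,1] (faults so far: 3)
  step 7: ref 3 -> FAULT, evict 2, frames=[3,4,1] (faults so far: 4)
  step 8: ref 4 -> HIT, frames=[3,4,1] (faults so far: 4)
  step 9: ref 3 -> HIT, frames=[3,4,1] (faults so far: 4)
  step 10: ref 1 -> HIT, frames=[3,4,1] (faults so far: 4)
  FIFO total faults: 4
--- LRU ---
  step 0: ref 2 -> FAULT, frames=[2,-,-] (faults so far: 1)
  step 1: ref 2 -> HIT, frames=[2,-,-] (faults so far: 1)
  step 2: ref 4 -> FAULT, frames=[2,4,-] (faults so far: 2)
  step 3: ref 2 -> HIT, frames=[2,4,-] (faults so far: 2)
  step 4: ref 1 -> FAULT, frames=[2,4,1] (faults so far: 3)
  step 5: ref 2 -> HIT, frames=[2,4,1] (faults so far: 3)
  step 6: ref 2 -> HIT, frames=[2,4,1] (faults so far: 3)
  step 7: ref 3 -> FAULT, evict 4, frames=[2,3,1] (faults so far: 4)
  step 8: ref 4 -> FAULT, evict 1, frames=[2,3,4] (faults so far: 5)
  step 9: ref 3 -> HIT, frames=[2,3,4] (faults so far: 5)
  step 10: ref 1 -> FAULT, evict 2, frames=[1,3,4] (faults so far: 6)
  LRU total faults: 6
--- Optimal ---
  step 0: ref 2 -> FAULT, frames=[2,-,-] (faults so far: 1)
  step 1: ref 2 -> HIT, frames=[2,-,-] (faults so far: 1)
  step 2: ref 4 -> FAULT, frames=[2,4,-] (faults so far: 2)
  step 3: ref 2 -> HIT, frames=[2,4,-] (faults so far: 2)
  step 4: ref 1 -> FAULT, frames=[2,4,1] (faults so far: 3)
  step 5: ref 2 -> HIT, frames=[2,4,1] (faults so far: 3)
  step 6: ref 2 -> HIT, frames=[2,4,1] (faults so far: 3)
  step 7: ref 3 -> FAULT, evict 2, frames=[3,4,1] (faults so far: 4)
  step 8: ref 4 -> HIT, frames=[3,4,1] (faults so far: 4)
  step 9: ref 3 -> HIT, frames=[3,4,1] (faults so far: 4)
  step 10: ref 1 -> HIT, frames=[3,4,1] (faults so far: 4)
  Optimal total faults: 4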